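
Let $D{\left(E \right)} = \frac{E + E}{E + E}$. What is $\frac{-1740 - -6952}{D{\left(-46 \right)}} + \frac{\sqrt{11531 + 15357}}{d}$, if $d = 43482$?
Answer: $5212 + \frac{\sqrt{6722}}{21741} \approx 5212.0$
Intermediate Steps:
$D{\left(E \right)} = 1$ ($D{\left(E \right)} = \frac{2 E}{2 E} = 2 E \frac{1}{2 E} = 1$)
$\frac{-1740 - -6952}{D{\left(-46 \right)}} + \frac{\sqrt{11531 + 15357}}{d} = \frac{-1740 - -6952}{1} + \frac{\sqrt{11531 + 15357}}{43482} = \left(-1740 + 6952\right) 1 + \sqrt{26888} \cdot \frac{1}{43482} = 5212 \cdot 1 + 2 \sqrt{6722} \cdot \frac{1}{43482} = 5212 + \frac{\sqrt{6722}}{21741}$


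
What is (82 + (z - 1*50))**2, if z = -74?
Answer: 1764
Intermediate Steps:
(82 + (z - 1*50))**2 = (82 + (-74 - 1*50))**2 = (82 + (-74 - 50))**2 = (82 - 124)**2 = (-42)**2 = 1764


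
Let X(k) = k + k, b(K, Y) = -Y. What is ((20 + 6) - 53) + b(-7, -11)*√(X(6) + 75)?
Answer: -27 + 11*√87 ≈ 75.601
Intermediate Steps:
X(k) = 2*k
((20 + 6) - 53) + b(-7, -11)*√(X(6) + 75) = ((20 + 6) - 53) + (-1*(-11))*√(2*6 + 75) = (26 - 53) + 11*√(12 + 75) = -27 + 11*√87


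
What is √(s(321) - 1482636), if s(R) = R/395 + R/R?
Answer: 2*I*√57831999770/395 ≈ 1217.6*I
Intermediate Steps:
s(R) = 1 + R/395 (s(R) = R*(1/395) + 1 = R/395 + 1 = 1 + R/395)
√(s(321) - 1482636) = √((1 + (1/395)*321) - 1482636) = √((1 + 321/395) - 1482636) = √(716/395 - 1482636) = √(-585640504/395) = 2*I*√57831999770/395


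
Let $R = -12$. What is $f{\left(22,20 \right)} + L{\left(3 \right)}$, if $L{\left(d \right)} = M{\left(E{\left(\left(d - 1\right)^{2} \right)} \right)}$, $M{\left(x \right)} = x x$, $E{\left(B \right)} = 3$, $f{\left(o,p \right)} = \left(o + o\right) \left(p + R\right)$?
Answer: $361$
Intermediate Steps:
$f{\left(o,p \right)} = 2 o \left(-12 + p\right)$ ($f{\left(o,p \right)} = \left(o + o\right) \left(p - 12\right) = 2 o \left(-12 + p\right)$)
$M{\left(x \right)} = x^{2}$
$L{\left(d \right)} = 9$ ($L{\left(d \right)} = 3^{2} = 9$)
$f{\left(22,20 \right)} + L{\left(3 \right)} = 2 \cdot 22 \left(-12 + 20\right) + 9 = 2 \cdot 22 \cdot 8 + 9 = 352 + 9 = 361$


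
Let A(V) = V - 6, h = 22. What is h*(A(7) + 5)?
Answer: 132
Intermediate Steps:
A(V) = -6 + V
h*(A(7) + 5) = 22*((-6 + 7) + 5) = 22*(1 + 5) = 22*6 = 132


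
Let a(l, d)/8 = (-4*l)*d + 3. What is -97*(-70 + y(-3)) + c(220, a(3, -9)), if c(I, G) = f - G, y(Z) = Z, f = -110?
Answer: 6083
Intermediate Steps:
a(l, d) = 24 - 32*d*l (a(l, d) = 8*((-4*l)*d + 3) = 8*(-4*d*l + 3) = 8*(3 - 4*d*l) = 24 - 32*d*l)
c(I, G) = -110 - G
-97*(-70 + y(-3)) + c(220, a(3, -9)) = -97*(-70 - 3) + (-110 - (24 - 32*(-9)*3)) = -97*(-73) + (-110 - (24 + 864)) = 7081 + (-110 - 1*888) = 7081 + (-110 - 888) = 7081 - 998 = 6083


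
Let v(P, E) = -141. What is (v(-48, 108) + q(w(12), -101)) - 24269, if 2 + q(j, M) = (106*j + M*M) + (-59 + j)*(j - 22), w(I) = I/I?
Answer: -12887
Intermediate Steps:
w(I) = 1
q(j, M) = -2 + M² + 106*j + (-59 + j)*(-22 + j) (q(j, M) = -2 + ((106*j + M*M) + (-59 + j)*(j - 22)) = -2 + ((106*j + M²) + (-59 + j)*(-22 + j)) = -2 + ((M² + 106*j) + (-59 + j)*(-22 + j)) = -2 + (M² + 106*j + (-59 + j)*(-22 + j)) = -2 + M² + 106*j + (-59 + j)*(-22 + j))
(v(-48, 108) + q(w(12), -101)) - 24269 = (-141 + (1296 + (-101)² + 1² + 25*1)) - 24269 = (-141 + (1296 + 10201 + 1 + 25)) - 24269 = (-141 + 11523) - 24269 = 11382 - 24269 = -12887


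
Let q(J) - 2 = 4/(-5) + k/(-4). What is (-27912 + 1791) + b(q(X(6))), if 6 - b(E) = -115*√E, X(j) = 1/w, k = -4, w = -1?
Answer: -26115 + 23*√55 ≈ -25944.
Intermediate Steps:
X(j) = -1 (X(j) = 1/(-1) = -1)
q(J) = 11/5 (q(J) = 2 + (4/(-5) - 4/(-4)) = 2 + (4*(-⅕) - 4*(-¼)) = 2 + (-⅘ + 1) = 2 + ⅕ = 11/5)
b(E) = 6 + 115*√E (b(E) = 6 - (-115)*√E = 6 + 115*√E)
(-27912 + 1791) + b(q(X(6))) = (-27912 + 1791) + (6 + 115*√(11/5)) = -26121 + (6 + 115*(√55/5)) = -26121 + (6 + 23*√55) = -26115 + 23*√55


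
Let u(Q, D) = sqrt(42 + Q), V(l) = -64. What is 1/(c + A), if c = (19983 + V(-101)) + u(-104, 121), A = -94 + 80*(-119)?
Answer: 10305/106193087 - I*sqrt(62)/106193087 ≈ 9.704e-5 - 7.4148e-8*I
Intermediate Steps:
A = -9614 (A = -94 - 9520 = -9614)
c = 19919 + I*sqrt(62) (c = (19983 - 64) + sqrt(42 - 104) = 19919 + sqrt(-62) = 19919 + I*sqrt(62) ≈ 19919.0 + 7.874*I)
1/(c + A) = 1/((19919 + I*sqrt(62)) - 9614) = 1/(10305 + I*sqrt(62))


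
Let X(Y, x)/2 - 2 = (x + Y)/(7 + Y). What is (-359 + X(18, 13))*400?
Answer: -141008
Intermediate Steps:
X(Y, x) = 4 + 2*(Y + x)/(7 + Y) (X(Y, x) = 4 + 2*((x + Y)/(7 + Y)) = 4 + 2*((Y + x)/(7 + Y)) = 4 + 2*(Y + x)/(7 + Y))
(-359 + X(18, 13))*400 = (-359 + 2*(14 + 13 + 3*18)/(7 + 18))*400 = (-359 + 2*(14 + 13 + 54)/25)*400 = (-359 + 2*(1/25)*81)*400 = (-359 + 162/25)*400 = -8813/25*400 = -141008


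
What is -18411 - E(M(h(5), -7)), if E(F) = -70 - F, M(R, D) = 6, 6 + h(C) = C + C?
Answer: -18335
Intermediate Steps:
h(C) = -6 + 2*C (h(C) = -6 + (C + C) = -6 + 2*C)
-18411 - E(M(h(5), -7)) = -18411 - (-70 - 1*6) = -18411 - (-70 - 6) = -18411 - 1*(-76) = -18411 + 76 = -18335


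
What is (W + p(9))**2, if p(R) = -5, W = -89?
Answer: 8836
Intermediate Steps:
(W + p(9))**2 = (-89 - 5)**2 = (-94)**2 = 8836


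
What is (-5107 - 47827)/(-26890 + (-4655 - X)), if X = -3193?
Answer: 26467/14176 ≈ 1.8670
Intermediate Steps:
(-5107 - 47827)/(-26890 + (-4655 - X)) = (-5107 - 47827)/(-26890 + (-4655 - 1*(-3193))) = -52934/(-26890 + (-4655 + 3193)) = -52934/(-26890 - 1462) = -52934/(-28352) = -52934*(-1/28352) = 26467/14176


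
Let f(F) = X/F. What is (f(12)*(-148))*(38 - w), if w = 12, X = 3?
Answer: -962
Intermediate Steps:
f(F) = 3/F
(f(12)*(-148))*(38 - w) = ((3/12)*(-148))*(38 - 1*12) = ((3*(1/12))*(-148))*(38 - 12) = ((¼)*(-148))*26 = -37*26 = -962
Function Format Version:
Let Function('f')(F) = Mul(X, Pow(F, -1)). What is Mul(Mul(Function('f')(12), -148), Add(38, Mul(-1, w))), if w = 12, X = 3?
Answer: -962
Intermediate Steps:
Function('f')(F) = Mul(3, Pow(F, -1))
Mul(Mul(Function('f')(12), -148), Add(38, Mul(-1, w))) = Mul(Mul(Mul(3, Pow(12, -1)), -148), Add(38, Mul(-1, 12))) = Mul(Mul(Mul(3, Rational(1, 12)), -148), Add(38, -12)) = Mul(Mul(Rational(1, 4), -148), 26) = Mul(-37, 26) = -962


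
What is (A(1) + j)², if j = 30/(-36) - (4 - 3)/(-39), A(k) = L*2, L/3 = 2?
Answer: 84681/676 ≈ 125.27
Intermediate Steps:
L = 6 (L = 3*2 = 6)
A(k) = 12 (A(k) = 6*2 = 12)
j = -21/26 (j = 30*(-1/36) - 1*1*(-1/39) = -⅚ - 1*(-1/39) = -⅚ + 1/39 = -21/26 ≈ -0.80769)
(A(1) + j)² = (12 - 21/26)² = (291/26)² = 84681/676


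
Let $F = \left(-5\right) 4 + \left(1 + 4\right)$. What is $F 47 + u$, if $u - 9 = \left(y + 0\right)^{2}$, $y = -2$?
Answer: $-692$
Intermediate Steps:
$F = -15$ ($F = -20 + 5 = -15$)
$u = 13$ ($u = 9 + \left(-2 + 0\right)^{2} = 9 + \left(-2\right)^{2} = 9 + 4 = 13$)
$F 47 + u = \left(-15\right) 47 + 13 = -705 + 13 = -692$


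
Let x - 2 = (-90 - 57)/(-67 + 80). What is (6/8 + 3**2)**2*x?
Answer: -14157/16 ≈ -884.81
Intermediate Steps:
x = -121/13 (x = 2 + (-90 - 57)/(-67 + 80) = 2 - 147/13 = -121/13 ≈ -9.3077)
(6/8 + 3**2)**2*x = (6/8 + 3**2)**2*(-121/13) = (6*(1/8) + 9)**2*(-121/13) = (3/4 + 9)**2*(-121/13) = (39/4)**2*(-121/13) = (1521/16)*(-121/13) = -14157/16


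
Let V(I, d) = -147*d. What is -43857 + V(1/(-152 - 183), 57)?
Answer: -52236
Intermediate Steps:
-43857 + V(1/(-152 - 183), 57) = -43857 - 147*57 = -43857 - 8379 = -52236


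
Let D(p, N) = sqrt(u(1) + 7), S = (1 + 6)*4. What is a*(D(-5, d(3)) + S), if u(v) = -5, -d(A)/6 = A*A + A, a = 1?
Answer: 28 + sqrt(2) ≈ 29.414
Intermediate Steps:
d(A) = -6*A - 6*A**2 (d(A) = -6*(A*A + A) = -6*(A**2 + A) = -6*(A + A**2) = -6*A - 6*A**2)
S = 28 (S = 7*4 = 28)
D(p, N) = sqrt(2) (D(p, N) = sqrt(-5 + 7) = sqrt(2))
a*(D(-5, d(3)) + S) = 1*(sqrt(2) + 28) = 1*(28 + sqrt(2)) = 28 + sqrt(2)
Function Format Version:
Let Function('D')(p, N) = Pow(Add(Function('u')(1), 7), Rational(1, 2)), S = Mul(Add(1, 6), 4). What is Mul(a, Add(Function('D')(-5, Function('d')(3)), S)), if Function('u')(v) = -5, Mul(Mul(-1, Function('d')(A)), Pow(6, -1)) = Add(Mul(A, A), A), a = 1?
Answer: Add(28, Pow(2, Rational(1, 2))) ≈ 29.414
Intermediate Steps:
Function('d')(A) = Add(Mul(-6, A), Mul(-6, Pow(A, 2))) (Function('d')(A) = Mul(-6, Add(Mul(A, A), A)) = Mul(-6, Add(Pow(A, 2), A)) = Mul(-6, Add(A, Pow(A, 2))) = Add(Mul(-6, A), Mul(-6, Pow(A, 2))))
S = 28 (S = Mul(7, 4) = 28)
Function('D')(p, N) = Pow(2, Rational(1, 2)) (Function('D')(p, N) = Pow(Add(-5, 7), Rational(1, 2)) = Pow(2, Rational(1, 2)))
Mul(a, Add(Function('D')(-5, Function('d')(3)), S)) = Mul(1, Add(Pow(2, Rational(1, 2)), 28)) = Mul(1, Add(28, Pow(2, Rational(1, 2)))) = Add(28, Pow(2, Rational(1, 2)))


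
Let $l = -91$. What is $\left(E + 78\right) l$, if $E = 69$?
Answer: $-13377$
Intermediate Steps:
$\left(E + 78\right) l = \left(69 + 78\right) \left(-91\right) = 147 \left(-91\right) = -13377$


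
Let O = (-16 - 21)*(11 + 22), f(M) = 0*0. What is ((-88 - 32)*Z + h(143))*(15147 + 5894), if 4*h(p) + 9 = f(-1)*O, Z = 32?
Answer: -323379129/4 ≈ -8.0845e+7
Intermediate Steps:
f(M) = 0
O = -1221 (O = -37*33 = -1221)
h(p) = -9/4 (h(p) = -9/4 + (0*(-1221))/4 = -9/4 + (¼)*0 = -9/4 + 0 = -9/4)
((-88 - 32)*Z + h(143))*(15147 + 5894) = ((-88 - 32)*32 - 9/4)*(15147 + 5894) = (-120*32 - 9/4)*21041 = (-3840 - 9/4)*21041 = -15369/4*21041 = -323379129/4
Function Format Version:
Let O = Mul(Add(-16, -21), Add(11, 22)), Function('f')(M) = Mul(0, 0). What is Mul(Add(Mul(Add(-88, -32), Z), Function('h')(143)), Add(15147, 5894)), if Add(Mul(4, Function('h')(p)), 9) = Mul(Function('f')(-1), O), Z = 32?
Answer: Rational(-323379129, 4) ≈ -8.0845e+7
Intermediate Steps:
Function('f')(M) = 0
O = -1221 (O = Mul(-37, 33) = -1221)
Function('h')(p) = Rational(-9, 4) (Function('h')(p) = Add(Rational(-9, 4), Mul(Rational(1, 4), Mul(0, -1221))) = Add(Rational(-9, 4), Mul(Rational(1, 4), 0)) = Add(Rational(-9, 4), 0) = Rational(-9, 4))
Mul(Add(Mul(Add(-88, -32), Z), Function('h')(143)), Add(15147, 5894)) = Mul(Add(Mul(Add(-88, -32), 32), Rational(-9, 4)), Add(15147, 5894)) = Mul(Add(Mul(-120, 32), Rational(-9, 4)), 21041) = Mul(Add(-3840, Rational(-9, 4)), 21041) = Mul(Rational(-15369, 4), 21041) = Rational(-323379129, 4)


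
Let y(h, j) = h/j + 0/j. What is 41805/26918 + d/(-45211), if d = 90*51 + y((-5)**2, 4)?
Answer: 3532647995/2433979396 ≈ 1.4514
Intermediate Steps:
y(h, j) = h/j (y(h, j) = h/j + 0 = h/j)
d = 18385/4 (d = 90*51 + (-5)**2/4 = 4590 + 25*(1/4) = 4590 + 25/4 = 18385/4 ≈ 4596.3)
41805/26918 + d/(-45211) = 41805/26918 + (18385/4)/(-45211) = 41805*(1/26918) + (18385/4)*(-1/45211) = 41805/26918 - 18385/180844 = 3532647995/2433979396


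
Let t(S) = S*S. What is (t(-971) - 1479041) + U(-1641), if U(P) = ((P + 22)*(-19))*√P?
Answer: -536200 + 30761*I*√1641 ≈ -5.362e+5 + 1.2461e+6*I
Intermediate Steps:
t(S) = S²
U(P) = √P*(-418 - 19*P) (U(P) = ((22 + P)*(-19))*√P = (-418 - 19*P)*√P = √P*(-418 - 19*P))
(t(-971) - 1479041) + U(-1641) = ((-971)² - 1479041) + 19*√(-1641)*(-22 - 1*(-1641)) = (942841 - 1479041) + 19*(I*√1641)*(-22 + 1641) = -536200 + 19*(I*√1641)*1619 = -536200 + 30761*I*√1641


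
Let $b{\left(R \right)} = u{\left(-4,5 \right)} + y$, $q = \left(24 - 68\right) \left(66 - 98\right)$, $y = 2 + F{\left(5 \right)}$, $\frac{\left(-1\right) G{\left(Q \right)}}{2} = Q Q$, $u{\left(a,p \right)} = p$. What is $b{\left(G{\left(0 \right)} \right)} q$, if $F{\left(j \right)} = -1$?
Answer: $8448$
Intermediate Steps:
$G{\left(Q \right)} = - 2 Q^{2}$ ($G{\left(Q \right)} = - 2 Q Q = - 2 Q^{2}$)
$y = 1$ ($y = 2 - 1 = 1$)
$q = 1408$ ($q = \left(-44\right) \left(-32\right) = 1408$)
$b{\left(R \right)} = 6$ ($b{\left(R \right)} = 5 + 1 = 6$)
$b{\left(G{\left(0 \right)} \right)} q = 6 \cdot 1408 = 8448$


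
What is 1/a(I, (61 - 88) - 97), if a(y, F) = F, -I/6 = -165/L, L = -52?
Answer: -1/124 ≈ -0.0080645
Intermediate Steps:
I = -495/26 (I = -(-990)/(-52) = -(-990)*(-1)/52 = -6*165/52 = -495/26 ≈ -19.038)
1/a(I, (61 - 88) - 97) = 1/((61 - 88) - 97) = 1/(-27 - 97) = 1/(-124) = -1/124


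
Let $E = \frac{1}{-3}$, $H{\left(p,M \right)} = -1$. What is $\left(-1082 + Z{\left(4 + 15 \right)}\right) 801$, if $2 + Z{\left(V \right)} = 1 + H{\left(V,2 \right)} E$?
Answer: $-867216$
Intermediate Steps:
$E = - \frac{1}{3} \approx -0.33333$
$Z{\left(V \right)} = - \frac{2}{3}$ ($Z{\left(V \right)} = -2 + \left(1 - - \frac{1}{3}\right) = -2 + \left(1 + \frac{1}{3}\right) = -2 + \frac{4}{3} = - \frac{2}{3}$)
$\left(-1082 + Z{\left(4 + 15 \right)}\right) 801 = \left(-1082 - \frac{2}{3}\right) 801 = \left(- \frac{3248}{3}\right) 801 = -867216$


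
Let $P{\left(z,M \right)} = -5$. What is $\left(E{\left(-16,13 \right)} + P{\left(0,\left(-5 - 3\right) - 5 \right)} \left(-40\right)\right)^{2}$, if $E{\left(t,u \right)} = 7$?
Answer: $42849$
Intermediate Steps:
$\left(E{\left(-16,13 \right)} + P{\left(0,\left(-5 - 3\right) - 5 \right)} \left(-40\right)\right)^{2} = \left(7 - -200\right)^{2} = \left(7 + 200\right)^{2} = 207^{2} = 42849$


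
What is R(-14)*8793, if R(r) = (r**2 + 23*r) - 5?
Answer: -1151883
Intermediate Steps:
R(r) = -5 + r**2 + 23*r
R(-14)*8793 = (-5 + (-14)**2 + 23*(-14))*8793 = (-5 + 196 - 322)*8793 = -131*8793 = -1151883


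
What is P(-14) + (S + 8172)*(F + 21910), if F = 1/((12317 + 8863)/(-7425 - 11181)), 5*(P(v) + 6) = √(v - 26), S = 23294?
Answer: 1216777607277/1765 + 2*I*√10/5 ≈ 6.8939e+8 + 1.2649*I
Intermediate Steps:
P(v) = -6 + √(-26 + v)/5 (P(v) = -6 + √(v - 26)/5 = -6 + √(-26 + v)/5)
F = -3101/3530 (F = 1/(21180/(-18606)) = 1/(21180*(-1/18606)) = 1/(-3530/3101) = -3101/3530 ≈ -0.87847)
P(-14) + (S + 8172)*(F + 21910) = (-6 + √(-26 - 14)/5) + (23294 + 8172)*(-3101/3530 + 21910) = (-6 + √(-40)/5) + 31466*(77339199/3530) = (-6 + (2*I*√10)/5) + 1216777617867/1765 = (-6 + 2*I*√10/5) + 1216777617867/1765 = 1216777607277/1765 + 2*I*√10/5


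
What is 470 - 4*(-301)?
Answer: 1674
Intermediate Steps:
470 - 4*(-301) = 470 + 1204 = 1674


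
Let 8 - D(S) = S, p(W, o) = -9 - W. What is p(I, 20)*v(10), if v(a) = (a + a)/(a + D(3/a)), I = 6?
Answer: -1000/59 ≈ -16.949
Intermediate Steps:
D(S) = 8 - S
v(a) = 2*a/(8 + a - 3/a) (v(a) = (a + a)/(a + (8 - 3/a)) = (2*a)/(a + (8 - 3/a)) = (2*a)/(8 + a - 3/a) = 2*a/(8 + a - 3/a))
p(I, 20)*v(10) = (-9 - 1*6)*(2*10²/(-3 + 10*(8 + 10))) = (-9 - 6)*(2*100/(-3 + 10*18)) = -30*100/(-3 + 180) = -30*100/177 = -15*200/177 = -1000/59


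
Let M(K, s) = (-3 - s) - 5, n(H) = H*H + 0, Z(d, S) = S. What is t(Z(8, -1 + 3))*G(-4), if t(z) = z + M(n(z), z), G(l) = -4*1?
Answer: 32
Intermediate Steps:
G(l) = -4
n(H) = H² (n(H) = H² + 0 = H²)
M(K, s) = -8 - s
t(z) = -8 (t(z) = z + (-8 - z) = -8)
t(Z(8, -1 + 3))*G(-4) = -8*(-4) = 32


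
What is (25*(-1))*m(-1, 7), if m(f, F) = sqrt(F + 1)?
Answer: -50*sqrt(2) ≈ -70.711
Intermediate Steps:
m(f, F) = sqrt(1 + F)
(25*(-1))*m(-1, 7) = (25*(-1))*sqrt(1 + 7) = -50*sqrt(2)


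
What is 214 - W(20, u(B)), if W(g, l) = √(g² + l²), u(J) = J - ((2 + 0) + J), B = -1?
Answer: 214 - 2*√101 ≈ 193.90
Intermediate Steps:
u(J) = -2 (u(J) = J - (2 + J) = J + (-2 - J) = -2)
214 - W(20, u(B)) = 214 - √(20² + (-2)²) = 214 - √(400 + 4) = 214 - √404 = 214 - 2*√101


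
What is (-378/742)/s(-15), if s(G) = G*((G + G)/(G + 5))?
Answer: 3/265 ≈ 0.011321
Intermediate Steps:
s(G) = 2*G²/(5 + G) (s(G) = G*((2*G)/(5 + G)) = G*(2*G/(5 + G)) = 2*G²/(5 + G))
(-378/742)/s(-15) = (-378/742)/((2*(-15)²/(5 - 15))) = (-378*1/742)/((2*225/(-10))) = -27/(53*(2*225*(-⅒))) = -27/53/(-45) = -27/53*(-1/45) = 3/265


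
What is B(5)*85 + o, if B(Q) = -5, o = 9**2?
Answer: -344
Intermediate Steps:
o = 81
B(5)*85 + o = -5*85 + 81 = -425 + 81 = -344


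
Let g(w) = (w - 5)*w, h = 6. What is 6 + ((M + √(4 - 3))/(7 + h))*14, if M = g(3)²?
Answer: 596/13 ≈ 45.846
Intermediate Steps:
g(w) = w*(-5 + w) (g(w) = (-5 + w)*w = w*(-5 + w))
M = 36 (M = (3*(-5 + 3))² = (3*(-2))² = (-6)² = 36)
6 + ((M + √(4 - 3))/(7 + h))*14 = 6 + ((36 + √(4 - 3))/(7 + 6))*14 = 6 + ((36 + √1)/13)*14 = 6 + ((36 + 1)*(1/13))*14 = 6 + (37*(1/13))*14 = 6 + (37/13)*14 = 6 + 518/13 = 596/13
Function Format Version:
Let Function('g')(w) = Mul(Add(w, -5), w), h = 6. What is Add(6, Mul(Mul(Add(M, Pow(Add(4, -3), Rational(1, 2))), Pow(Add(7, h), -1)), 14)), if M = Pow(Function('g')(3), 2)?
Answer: Rational(596, 13) ≈ 45.846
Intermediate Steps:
Function('g')(w) = Mul(w, Add(-5, w)) (Function('g')(w) = Mul(Add(-5, w), w) = Mul(w, Add(-5, w)))
M = 36 (M = Pow(Mul(3, Add(-5, 3)), 2) = Pow(Mul(3, -2), 2) = Pow(-6, 2) = 36)
Add(6, Mul(Mul(Add(M, Pow(Add(4, -3), Rational(1, 2))), Pow(Add(7, h), -1)), 14)) = Add(6, Mul(Mul(Add(36, Pow(Add(4, -3), Rational(1, 2))), Pow(Add(7, 6), -1)), 14)) = Add(6, Mul(Mul(Add(36, Pow(1, Rational(1, 2))), Pow(13, -1)), 14)) = Add(6, Mul(Mul(Add(36, 1), Rational(1, 13)), 14)) = Add(6, Mul(Mul(37, Rational(1, 13)), 14)) = Add(6, Mul(Rational(37, 13), 14)) = Add(6, Rational(518, 13)) = Rational(596, 13)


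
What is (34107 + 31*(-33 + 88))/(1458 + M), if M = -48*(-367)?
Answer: 17906/9537 ≈ 1.8775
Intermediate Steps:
M = 17616
(34107 + 31*(-33 + 88))/(1458 + M) = (34107 + 31*(-33 + 88))/(1458 + 17616) = (34107 + 31*55)/19074 = (34107 + 1705)*(1/19074) = 35812*(1/19074) = 17906/9537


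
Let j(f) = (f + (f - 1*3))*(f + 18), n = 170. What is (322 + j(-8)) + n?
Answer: 302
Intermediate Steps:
j(f) = (-3 + 2*f)*(18 + f) (j(f) = (f + (f - 3))*(18 + f) = (f + (-3 + f))*(18 + f) = (-3 + 2*f)*(18 + f))
(322 + j(-8)) + n = (322 + (-54 + 2*(-8)² + 33*(-8))) + 170 = (322 + (-54 + 2*64 - 264)) + 170 = (322 + (-54 + 128 - 264)) + 170 = (322 - 190) + 170 = 132 + 170 = 302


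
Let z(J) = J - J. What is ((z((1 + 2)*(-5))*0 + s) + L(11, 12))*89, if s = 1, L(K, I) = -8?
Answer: -623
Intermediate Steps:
z(J) = 0
((z((1 + 2)*(-5))*0 + s) + L(11, 12))*89 = ((0*0 + 1) - 8)*89 = ((0 + 1) - 8)*89 = (1 - 8)*89 = -7*89 = -623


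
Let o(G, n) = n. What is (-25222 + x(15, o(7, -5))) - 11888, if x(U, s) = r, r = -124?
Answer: -37234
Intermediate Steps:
x(U, s) = -124
(-25222 + x(15, o(7, -5))) - 11888 = (-25222 - 124) - 11888 = -25346 - 11888 = -37234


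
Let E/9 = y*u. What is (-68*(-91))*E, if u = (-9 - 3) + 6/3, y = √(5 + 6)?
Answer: -556920*√11 ≈ -1.8471e+6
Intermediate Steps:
y = √11 ≈ 3.3166
u = -10 (u = -12 + 6*(⅓) = -12 + 2 = -10)
E = -90*√11 (E = 9*(√11*(-10)) = 9*(-10*√11) = -90*√11 ≈ -298.50)
(-68*(-91))*E = (-68*(-91))*(-90*√11) = 6188*(-90*√11) = -556920*√11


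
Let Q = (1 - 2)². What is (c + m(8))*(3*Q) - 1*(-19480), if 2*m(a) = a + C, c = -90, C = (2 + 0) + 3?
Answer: 38459/2 ≈ 19230.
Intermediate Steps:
Q = 1 (Q = (-1)² = 1)
C = 5 (C = 2 + 3 = 5)
m(a) = 5/2 + a/2 (m(a) = (a + 5)/2 = (5 + a)/2 = 5/2 + a/2)
(c + m(8))*(3*Q) - 1*(-19480) = (-90 + (5/2 + (½)*8))*(3*1) - 1*(-19480) = (-90 + (5/2 + 4))*3 + 19480 = (-90 + 13/2)*3 + 19480 = -167/2*3 + 19480 = -501/2 + 19480 = 38459/2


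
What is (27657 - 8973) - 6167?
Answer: 12517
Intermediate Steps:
(27657 - 8973) - 6167 = 18684 - 6167 = 12517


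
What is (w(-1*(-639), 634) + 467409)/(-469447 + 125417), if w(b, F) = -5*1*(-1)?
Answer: -233707/172015 ≈ -1.3586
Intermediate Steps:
w(b, F) = 5 (w(b, F) = -5*(-1) = 5)
(w(-1*(-639), 634) + 467409)/(-469447 + 125417) = (5 + 467409)/(-469447 + 125417) = 467414/(-344030) = 467414*(-1/344030) = -233707/172015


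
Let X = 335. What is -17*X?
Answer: -5695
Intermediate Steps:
-17*X = -17*335 = -5695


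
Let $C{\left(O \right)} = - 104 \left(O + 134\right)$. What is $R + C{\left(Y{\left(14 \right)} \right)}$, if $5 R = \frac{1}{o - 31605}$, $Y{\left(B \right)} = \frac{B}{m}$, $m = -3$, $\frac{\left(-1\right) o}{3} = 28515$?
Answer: $- \frac{2626242667}{195250} \approx -13451.0$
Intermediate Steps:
$o = -85545$ ($o = \left(-3\right) 28515 = -85545$)
$Y{\left(B \right)} = - \frac{B}{3}$ ($Y{\left(B \right)} = \frac{B}{-3} = B \left(- \frac{1}{3}\right) = - \frac{B}{3}$)
$R = - \frac{1}{585750}$ ($R = \frac{1}{5 \left(-85545 - 31605\right)} = \frac{1}{5 \left(-117150\right)} = \frac{1}{5} \left(- \frac{1}{117150}\right) = - \frac{1}{585750} \approx -1.7072 \cdot 10^{-6}$)
$C{\left(O \right)} = -13936 - 104 O$ ($C{\left(O \right)} = - 104 \left(134 + O\right) = -13936 - 104 O$)
$R + C{\left(Y{\left(14 \right)} \right)} = - \frac{1}{585750} - \left(13936 + 104 \left(\left(- \frac{1}{3}\right) 14\right)\right) = - \frac{1}{585750} - \frac{40352}{3} = - \frac{2626242667}{195250}$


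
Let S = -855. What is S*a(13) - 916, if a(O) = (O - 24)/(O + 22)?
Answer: -4531/7 ≈ -647.29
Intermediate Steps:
a(O) = (-24 + O)/(22 + O)
S*a(13) - 916 = -855*(-24 + 13)/(22 + 13) - 916 = -855*(-11)/35 - 916 = -171*(-11)/7 - 916 = -855*(-11/35) - 916 = 1881/7 - 916 = -4531/7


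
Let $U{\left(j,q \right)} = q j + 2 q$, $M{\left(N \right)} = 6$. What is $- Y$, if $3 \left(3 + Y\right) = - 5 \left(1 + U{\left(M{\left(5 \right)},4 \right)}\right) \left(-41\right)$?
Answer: $-2252$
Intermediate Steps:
$U{\left(j,q \right)} = 2 q + j q$ ($U{\left(j,q \right)} = j q + 2 q = 2 q + j q$)
$Y = 2252$ ($Y = -3 + \frac{- 5 \left(1 + 4 \left(2 + 6\right)\right) \left(-41\right)}{3} = -3 + \frac{- 5 \left(1 + 4 \cdot 8\right) \left(-41\right)}{3} = -3 + \frac{- 5 \left(1 + 32\right) \left(-41\right)}{3} = -3 + \frac{\left(-5\right) 33 \left(-41\right)}{3} = -3 + \frac{\left(-165\right) \left(-41\right)}{3} = -3 + \frac{1}{3} \cdot 6765 = -3 + 2255 = 2252$)
$- Y = \left(-1\right) 2252 = -2252$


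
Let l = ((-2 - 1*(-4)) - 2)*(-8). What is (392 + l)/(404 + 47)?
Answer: 392/451 ≈ 0.86918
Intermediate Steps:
l = 0 (l = ((-2 + 4) - 2)*(-8) = (2 - 2)*(-8) = 0*(-8) = 0)
(392 + l)/(404 + 47) = (392 + 0)/(404 + 47) = 392/451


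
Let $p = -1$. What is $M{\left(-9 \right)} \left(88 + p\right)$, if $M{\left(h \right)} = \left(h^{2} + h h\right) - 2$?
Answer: $13920$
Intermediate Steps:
$M{\left(h \right)} = -2 + 2 h^{2}$ ($M{\left(h \right)} = \left(h^{2} + h^{2}\right) - 2 = 2 h^{2} - 2 = -2 + 2 h^{2}$)
$M{\left(-9 \right)} \left(88 + p\right) = \left(-2 + 2 \left(-9\right)^{2}\right) \left(88 - 1\right) = \left(-2 + 2 \cdot 81\right) 87 = \left(-2 + 162\right) 87 = 160 \cdot 87 = 13920$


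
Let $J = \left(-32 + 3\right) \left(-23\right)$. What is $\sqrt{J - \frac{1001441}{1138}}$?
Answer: $\frac{i \sqrt{275845510}}{1138} \approx 14.595 i$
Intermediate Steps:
$J = 667$ ($J = \left(-29\right) \left(-23\right) = 667$)
$\sqrt{J - \frac{1001441}{1138}} = \sqrt{667 - \frac{1001441}{1138}} = \sqrt{- \frac{242395}{1138}} = \frac{i \sqrt{275845510}}{1138}$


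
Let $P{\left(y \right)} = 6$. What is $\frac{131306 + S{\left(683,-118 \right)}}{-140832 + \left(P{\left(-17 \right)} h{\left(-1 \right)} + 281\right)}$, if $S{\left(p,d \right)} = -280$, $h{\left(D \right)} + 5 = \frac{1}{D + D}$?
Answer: $- \frac{65513}{70292} \approx -0.93201$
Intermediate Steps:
$h{\left(D \right)} = -5 + \frac{1}{2 D}$ ($h{\left(D \right)} = -5 + \frac{1}{D + D} = -5 + \frac{1}{2 D}$)
$\frac{131306 + S{\left(683,-118 \right)}}{-140832 + \left(P{\left(-17 \right)} h{\left(-1 \right)} + 281\right)} = \frac{131306 - 280}{-140832 + \left(6 \left(-5 + \frac{1}{2 \left(-1\right)}\right) + 281\right)} = \frac{131026}{-140832 + \left(6 \left(-5 + \frac{1}{2} \left(-1\right)\right) + 281\right)} = \frac{131026}{-140832 + \left(6 \left(-5 - \frac{1}{2}\right) + 281\right)} = \frac{131026}{-140832 + \left(6 \left(- \frac{11}{2}\right) + 281\right)} = \frac{131026}{-140832 + \left(-33 + 281\right)} = \frac{131026}{-140832 + 248} = \frac{131026}{-140584} = 131026 \left(- \frac{1}{140584}\right) = - \frac{65513}{70292}$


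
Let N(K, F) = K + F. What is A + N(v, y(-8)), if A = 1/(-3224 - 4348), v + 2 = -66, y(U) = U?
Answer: -575473/7572 ≈ -76.000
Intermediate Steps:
v = -68 (v = -2 - 66 = -68)
N(K, F) = F + K
A = -1/7572 (A = 1/(-7572) = -1/7572 ≈ -0.00013207)
A + N(v, y(-8)) = -1/7572 + (-8 - 68) = -1/7572 - 76 = -575473/7572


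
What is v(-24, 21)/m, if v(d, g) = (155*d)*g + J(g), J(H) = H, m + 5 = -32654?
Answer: 78099/32659 ≈ 2.3913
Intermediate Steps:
m = -32659 (m = -5 - 32654 = -32659)
v(d, g) = g + 155*d*g (v(d, g) = (155*d)*g + g = 155*d*g + g = g + 155*d*g)
v(-24, 21)/m = (21*(1 + 155*(-24)))/(-32659) = (21*(1 - 3720))*(-1/32659) = (21*(-3719))*(-1/32659) = -78099*(-1/32659) = 78099/32659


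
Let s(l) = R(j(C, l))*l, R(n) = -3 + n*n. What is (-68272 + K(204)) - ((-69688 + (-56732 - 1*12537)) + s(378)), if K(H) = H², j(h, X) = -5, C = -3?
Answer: 103985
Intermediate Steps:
R(n) = -3 + n²
s(l) = 22*l (s(l) = (-3 + (-5)²)*l = (-3 + 25)*l = 22*l)
(-68272 + K(204)) - ((-69688 + (-56732 - 1*12537)) + s(378)) = (-68272 + 204²) - ((-69688 + (-56732 - 1*12537)) + 22*378) = (-68272 + 41616) - ((-69688 + (-56732 - 12537)) + 8316) = -26656 - ((-69688 - 69269) + 8316) = -26656 - (-138957 + 8316) = -26656 - 1*(-130641) = -26656 + 130641 = 103985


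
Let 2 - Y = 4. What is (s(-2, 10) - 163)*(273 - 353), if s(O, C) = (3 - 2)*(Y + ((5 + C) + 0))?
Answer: 12000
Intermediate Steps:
Y = -2 (Y = 2 - 1*4 = 2 - 4 = -2)
s(O, C) = 3 + C (s(O, C) = (3 - 2)*(-2 + ((5 + C) + 0)) = 1*(-2 + (5 + C)) = 1*(3 + C) = 3 + C)
(s(-2, 10) - 163)*(273 - 353) = ((3 + 10) - 163)*(273 - 353) = (13 - 163)*(-80) = -150*(-80) = 12000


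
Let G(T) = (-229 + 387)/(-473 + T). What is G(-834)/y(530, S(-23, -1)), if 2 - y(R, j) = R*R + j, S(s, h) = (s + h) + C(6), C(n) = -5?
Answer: 158/367095783 ≈ 4.3041e-7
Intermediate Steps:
G(T) = 158/(-473 + T)
S(s, h) = -5 + h + s (S(s, h) = (s + h) - 5 = (h + s) - 5 = -5 + h + s)
y(R, j) = 2 - j - R² (y(R, j) = 2 - (R*R + j) = 2 - (R² + j) = 2 - (j + R²) = 2 + (-j - R²) = 2 - j - R²)
G(-834)/y(530, S(-23, -1)) = (158/(-473 - 834))/(2 - (-5 - 1 - 23) - 1*530²) = (158/(-1307))/(2 - 1*(-29) - 1*280900) = (158*(-1/1307))/(2 + 29 - 280900) = -158/1307/(-280869) = -158/1307*(-1/280869) = 158/367095783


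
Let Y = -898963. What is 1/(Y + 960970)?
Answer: 1/62007 ≈ 1.6127e-5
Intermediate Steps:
1/(Y + 960970) = 1/(-898963 + 960970) = 1/62007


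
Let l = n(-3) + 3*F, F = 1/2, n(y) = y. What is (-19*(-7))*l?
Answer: -399/2 ≈ -199.50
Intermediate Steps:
F = ½ ≈ 0.50000
l = -3/2 (l = -3 + 3*(½) = -3 + 3/2 = -3/2 ≈ -1.5000)
(-19*(-7))*l = -19*(-7)*(-3/2) = 133*(-3/2) = -399/2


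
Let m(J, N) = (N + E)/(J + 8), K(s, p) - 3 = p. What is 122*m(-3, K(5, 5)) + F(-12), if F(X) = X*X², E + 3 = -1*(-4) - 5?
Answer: -8152/5 ≈ -1630.4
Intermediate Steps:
E = -4 (E = -3 + (-1*(-4) - 5) = -3 + (4 - 5) = -3 - 1 = -4)
K(s, p) = 3 + p
m(J, N) = (-4 + N)/(8 + J) (m(J, N) = (N - 4)/(J + 8) = (-4 + N)/(8 + J))
F(X) = X³
122*m(-3, K(5, 5)) + F(-12) = 122*((-4 + (3 + 5))/(8 - 3)) + (-12)³ = 122*((-4 + 8)/5) - 1728 = 122*((⅕)*4) - 1728 = 122*(⅘) - 1728 = 488/5 - 1728 = -8152/5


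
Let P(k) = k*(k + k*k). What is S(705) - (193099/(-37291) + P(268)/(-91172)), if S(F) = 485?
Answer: 596760226286/849973763 ≈ 702.09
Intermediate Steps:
P(k) = k*(k + k²)
S(705) - (193099/(-37291) + P(268)/(-91172)) = 485 - (193099/(-37291) + (268²*(1 + 268))/(-91172)) = 485 - (193099*(-1/37291) + (71824*269)*(-1/91172)) = 485 - (-193099/37291 + 19320656*(-1/91172)) = 485 - (-193099/37291 - 4830164/22793) = 485 - 1*(-184522951231/849973763) = 485 + 184522951231/849973763 = 596760226286/849973763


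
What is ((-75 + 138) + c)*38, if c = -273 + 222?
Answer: 456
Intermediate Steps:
c = -51
((-75 + 138) + c)*38 = ((-75 + 138) - 51)*38 = (63 - 51)*38 = 12*38 = 456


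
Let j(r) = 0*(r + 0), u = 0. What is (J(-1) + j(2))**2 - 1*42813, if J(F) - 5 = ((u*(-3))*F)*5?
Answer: -42788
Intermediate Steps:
J(F) = 5 (J(F) = 5 + ((0*(-3))*F)*5 = 5 + (0*F)*5 = 5 + 0*5 = 5 + 0 = 5)
j(r) = 0 (j(r) = 0*r = 0)
(J(-1) + j(2))**2 - 1*42813 = (5 + 0)**2 - 1*42813 = 5**2 - 42813 = 25 - 42813 = -42788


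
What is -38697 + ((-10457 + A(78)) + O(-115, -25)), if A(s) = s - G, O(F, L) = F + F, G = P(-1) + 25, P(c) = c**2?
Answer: -49332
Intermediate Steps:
G = 26 (G = (-1)**2 + 25 = 1 + 25 = 26)
O(F, L) = 2*F
A(s) = -26 + s (A(s) = s - 1*26 = s - 26 = -26 + s)
-38697 + ((-10457 + A(78)) + O(-115, -25)) = -38697 + ((-10457 + (-26 + 78)) + 2*(-115)) = -38697 + ((-10457 + 52) - 230) = -38697 + (-10405 - 230) = -38697 - 10635 = -49332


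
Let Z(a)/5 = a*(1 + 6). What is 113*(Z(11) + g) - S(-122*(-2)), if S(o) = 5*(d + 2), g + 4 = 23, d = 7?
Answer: 45607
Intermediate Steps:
g = 19 (g = -4 + 23 = 19)
Z(a) = 35*a (Z(a) = 5*(a*(1 + 6)) = 5*(a*7) = 5*(7*a) = 35*a)
S(o) = 45 (S(o) = 5*(7 + 2) = 5*9 = 45)
113*(Z(11) + g) - S(-122*(-2)) = 113*(35*11 + 19) - 1*45 = 113*(385 + 19) - 45 = 113*404 - 45 = 45652 - 45 = 45607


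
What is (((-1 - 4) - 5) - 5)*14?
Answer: -210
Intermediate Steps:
(((-1 - 4) - 5) - 5)*14 = ((-5 - 5) - 5)*14 = (-10 - 5)*14 = -15*14 = -210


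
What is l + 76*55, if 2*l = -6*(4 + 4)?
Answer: 4156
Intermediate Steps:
l = -24 (l = (-6*(4 + 4))/2 = (-6*8)/2 = (½)*(-48) = -24)
l + 76*55 = -24 + 76*55 = -24 + 4180 = 4156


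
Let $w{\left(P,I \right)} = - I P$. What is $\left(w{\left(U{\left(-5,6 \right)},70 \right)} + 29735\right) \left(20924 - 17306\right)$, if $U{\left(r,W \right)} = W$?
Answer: $106061670$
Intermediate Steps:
$w{\left(P,I \right)} = - I P$
$\left(w{\left(U{\left(-5,6 \right)},70 \right)} + 29735\right) \left(20924 - 17306\right) = \left(\left(-1\right) 70 \cdot 6 + 29735\right) \left(20924 - 17306\right) = \left(-420 + 29735\right) \left(20924 - 17306\right) = 29315 \left(20924 - 17306\right) = 29315 \cdot 3618 = 106061670$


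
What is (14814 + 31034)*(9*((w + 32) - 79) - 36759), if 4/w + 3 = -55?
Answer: -49437715008/29 ≈ -1.7047e+9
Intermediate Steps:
w = -2/29 (w = 4/(-3 - 55) = 4/(-58) = 4*(-1/58) = -2/29 ≈ -0.068966)
(14814 + 31034)*(9*((w + 32) - 79) - 36759) = (14814 + 31034)*(9*((-2/29 + 32) - 79) - 36759) = 45848*(9*(926/29 - 79) - 36759) = 45848*(9*(-1365/29) - 36759) = 45848*(-12285/29 - 36759) = 45848*(-1078296/29) = -49437715008/29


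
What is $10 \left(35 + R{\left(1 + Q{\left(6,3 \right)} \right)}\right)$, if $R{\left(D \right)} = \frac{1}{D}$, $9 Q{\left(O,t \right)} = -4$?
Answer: $368$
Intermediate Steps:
$Q{\left(O,t \right)} = - \frac{4}{9}$ ($Q{\left(O,t \right)} = \frac{1}{9} \left(-4\right) = - \frac{4}{9}$)
$10 \left(35 + R{\left(1 + Q{\left(6,3 \right)} \right)}\right) = 10 \left(35 + \frac{1}{1 - \frac{4}{9}}\right) = 10 \left(35 + \frac{1}{\frac{5}{9}}\right) = 10 \left(35 + \frac{9}{5}\right) = 10 \cdot \frac{184}{5} = 368$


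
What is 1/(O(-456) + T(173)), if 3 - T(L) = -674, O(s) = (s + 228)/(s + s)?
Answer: 4/2709 ≈ 0.0014766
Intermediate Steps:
O(s) = (228 + s)/(2*s) (O(s) = (228 + s)/((2*s)) = (228 + s)*(1/(2*s)) = (228 + s)/(2*s))
T(L) = 677 (T(L) = 3 - 1*(-674) = 3 + 674 = 677)
1/(O(-456) + T(173)) = 1/((1/2)*(228 - 456)/(-456) + 677) = 1/((1/2)*(-1/456)*(-228) + 677) = 1/(1/4 + 677) = 1/(2709/4) = 4/2709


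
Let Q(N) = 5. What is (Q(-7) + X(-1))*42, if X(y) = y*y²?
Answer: 168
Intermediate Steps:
X(y) = y³
(Q(-7) + X(-1))*42 = (5 + (-1)³)*42 = (5 - 1)*42 = 4*42 = 168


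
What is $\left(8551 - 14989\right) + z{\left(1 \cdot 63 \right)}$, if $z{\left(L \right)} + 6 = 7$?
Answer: $-6437$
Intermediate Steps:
$z{\left(L \right)} = 1$ ($z{\left(L \right)} = -6 + 7 = 1$)
$\left(8551 - 14989\right) + z{\left(1 \cdot 63 \right)} = \left(8551 - 14989\right) + 1 = -6438 + 1 = -6437$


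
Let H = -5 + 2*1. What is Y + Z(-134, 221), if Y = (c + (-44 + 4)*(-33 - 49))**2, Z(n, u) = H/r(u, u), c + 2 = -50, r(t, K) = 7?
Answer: 72939885/7 ≈ 1.0420e+7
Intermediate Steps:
H = -3 (H = -5 + 2 = -3)
c = -52 (c = -2 - 50 = -52)
Z(n, u) = -3/7
Y = 10419984 (Y = (-52 + (-44 + 4)*(-33 - 49))**2 = (-52 - 40*(-82))**2 = (-52 + 3280)**2 = 3228**2 = 10419984)
Y + Z(-134, 221) = 10419984 - 3/7 = 72939885/7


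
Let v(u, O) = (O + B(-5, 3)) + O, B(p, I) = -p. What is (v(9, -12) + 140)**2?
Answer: 14641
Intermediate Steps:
v(u, O) = 5 + 2*O (v(u, O) = (O - 1*(-5)) + O = (O + 5) + O = (5 + O) + O = 5 + 2*O)
(v(9, -12) + 140)**2 = ((5 + 2*(-12)) + 140)**2 = ((5 - 24) + 140)**2 = (-19 + 140)**2 = 121**2 = 14641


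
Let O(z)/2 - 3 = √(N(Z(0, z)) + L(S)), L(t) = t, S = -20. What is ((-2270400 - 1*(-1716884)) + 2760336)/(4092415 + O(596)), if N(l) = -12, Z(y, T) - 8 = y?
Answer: 9031236511220/16747909641369 - 17654560*I*√2/16747909641369 ≈ 0.53925 - 1.4908e-6*I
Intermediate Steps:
Z(y, T) = 8 + y
O(z) = 6 + 8*I*√2 (O(z) = 6 + 2*√(-12 - 20) = 6 + 2*√(-32) = 6 + 2*(4*I*√2) = 6 + 8*I*√2)
((-2270400 - 1*(-1716884)) + 2760336)/(4092415 + O(596)) = ((-2270400 - 1*(-1716884)) + 2760336)/(4092415 + (6 + 8*I*√2)) = ((-2270400 + 1716884) + 2760336)/(4092421 + 8*I*√2) = (-553516 + 2760336)/(4092421 + 8*I*√2) = 2206820/(4092421 + 8*I*√2)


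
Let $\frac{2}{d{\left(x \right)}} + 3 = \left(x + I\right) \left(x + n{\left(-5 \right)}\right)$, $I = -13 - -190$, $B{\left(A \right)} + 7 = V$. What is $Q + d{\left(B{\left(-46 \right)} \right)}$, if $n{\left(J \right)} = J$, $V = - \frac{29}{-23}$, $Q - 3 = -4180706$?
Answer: $- \frac{2037089344309}{487260} \approx -4.1807 \cdot 10^{6}$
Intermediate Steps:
$Q = -4180703$ ($Q = 3 - 4180706 = -4180703$)
$V = \frac{29}{23}$ ($V = \left(-29\right) \left(- \frac{1}{23}\right) = \frac{29}{23} \approx 1.2609$)
$B{\left(A \right)} = - \frac{132}{23}$ ($B{\left(A \right)} = -7 + \frac{29}{23} = - \frac{132}{23}$)
$I = 177$ ($I = -13 + 190 = 177$)
$d{\left(x \right)} = \frac{2}{-3 + \left(-5 + x\right) \left(177 + x\right)}$ ($d{\left(x \right)} = \frac{2}{-3 + \left(x + 177\right) \left(x - 5\right)} = \frac{2}{-3 + \left(177 + x\right) \left(-5 + x\right)} = \frac{2}{-3 + \left(-5 + x\right) \left(177 + x\right)}$)
$Q + d{\left(B{\left(-46 \right)} \right)} = -4180703 + \frac{2}{-888 + \left(- \frac{132}{23}\right)^{2} + 172 \left(- \frac{132}{23}\right)} = -4180703 + \frac{2}{-888 + \frac{17424}{529} - \frac{22704}{23}} = -4180703 + \frac{2}{- \frac{974520}{529}} = -4180703 + 2 \left(- \frac{529}{974520}\right) = -4180703 - \frac{529}{487260} = - \frac{2037089344309}{487260}$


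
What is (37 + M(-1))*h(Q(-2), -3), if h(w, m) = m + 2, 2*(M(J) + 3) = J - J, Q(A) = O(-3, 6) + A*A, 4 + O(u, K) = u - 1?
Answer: -34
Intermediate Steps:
O(u, K) = -5 + u (O(u, K) = -4 + (u - 1) = -4 + (-1 + u) = -5 + u)
Q(A) = -8 + A² (Q(A) = (-5 - 3) + A*A = -8 + A²)
M(J) = -3 (M(J) = -3 + (J - J)/2 = -3 + (½)*0 = -3 + 0 = -3)
h(w, m) = 2 + m
(37 + M(-1))*h(Q(-2), -3) = (37 - 3)*(2 - 3) = 34*(-1) = -34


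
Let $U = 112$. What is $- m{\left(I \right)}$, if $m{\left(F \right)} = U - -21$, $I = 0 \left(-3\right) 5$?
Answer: $-133$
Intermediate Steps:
$I = 0$ ($I = 0 \cdot 5 = 0$)
$m{\left(F \right)} = 133$ ($m{\left(F \right)} = 112 - -21 = 112 + 21 = 133$)
$- m{\left(I \right)} = \left(-1\right) 133 = -133$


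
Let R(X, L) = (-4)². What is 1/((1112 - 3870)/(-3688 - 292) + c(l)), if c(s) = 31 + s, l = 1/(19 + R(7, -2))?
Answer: 13930/441881 ≈ 0.031524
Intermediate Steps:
R(X, L) = 16
l = 1/35 (l = 1/(19 + 16) = 1/35 ≈ 0.028571)
1/((1112 - 3870)/(-3688 - 292) + c(l)) = 1/((1112 - 3870)/(-3688 - 292) + (31 + 1/35)) = 1/(-2758/(-3980) + 1086/35) = 1/(-2758*(-1/3980) + 1086/35) = 1/(1379/1990 + 1086/35) = 1/(441881/13930) = 13930/441881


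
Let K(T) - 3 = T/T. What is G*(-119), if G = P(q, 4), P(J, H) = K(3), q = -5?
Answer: -476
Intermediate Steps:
K(T) = 4 (K(T) = 3 + T/T = 3 + 1 = 4)
P(J, H) = 4
G = 4
G*(-119) = 4*(-119) = -476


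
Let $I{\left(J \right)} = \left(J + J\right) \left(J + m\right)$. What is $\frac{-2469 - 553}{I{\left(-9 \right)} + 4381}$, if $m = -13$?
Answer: $- \frac{3022}{4777} \approx -0.63261$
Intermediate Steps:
$I{\left(J \right)} = 2 J \left(-13 + J\right)$ ($I{\left(J \right)} = \left(J + J\right) \left(J - 13\right) = 2 J \left(-13 + J\right)$)
$\frac{-2469 - 553}{I{\left(-9 \right)} + 4381} = \frac{-2469 - 553}{2 \left(-9\right) \left(-13 - 9\right) + 4381} = - \frac{3022}{2 \left(-9\right) \left(-22\right) + 4381} = - \frac{3022}{396 + 4381} = - \frac{3022}{4777}$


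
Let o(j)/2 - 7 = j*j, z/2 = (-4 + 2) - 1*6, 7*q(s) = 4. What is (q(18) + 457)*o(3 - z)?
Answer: 2357408/7 ≈ 3.3677e+5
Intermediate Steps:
q(s) = 4/7 (q(s) = (1/7)*4 = 4/7)
z = -16 (z = 2*((-4 + 2) - 1*6) = 2*(-2 - 6) = 2*(-8) = -16)
o(j) = 14 + 2*j**2 (o(j) = 14 + 2*(j*j) = 14 + 2*j**2)
(q(18) + 457)*o(3 - z) = (4/7 + 457)*(14 + 2*(3 - 1*(-16))**2) = 3203*(14 + 2*(3 + 16)**2)/7 = 3203*(14 + 2*19**2)/7 = 3203*(14 + 2*361)/7 = 3203*(14 + 722)/7 = (3203/7)*736 = 2357408/7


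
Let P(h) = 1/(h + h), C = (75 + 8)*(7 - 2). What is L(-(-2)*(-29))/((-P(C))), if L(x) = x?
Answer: 48140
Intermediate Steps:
C = 415 (C = 83*5 = 415)
P(h) = 1/(2*h)
L(-(-2)*(-29))/((-P(C))) = (-(-2)*(-29))/((-1/(2*415))) = (-2*29)/((-1/(2*415))) = -58/((-1*1/830)) = -58/(-1/830) = -58*(-830) = 48140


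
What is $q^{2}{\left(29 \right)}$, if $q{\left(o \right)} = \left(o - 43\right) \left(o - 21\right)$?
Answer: $12544$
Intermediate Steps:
$q{\left(o \right)} = \left(-43 + o\right) \left(-21 + o\right)$
$q^{2}{\left(29 \right)} = \left(903 + 29^{2} - 1856\right)^{2} = \left(903 + 841 - 1856\right)^{2} = \left(-112\right)^{2} = 12544$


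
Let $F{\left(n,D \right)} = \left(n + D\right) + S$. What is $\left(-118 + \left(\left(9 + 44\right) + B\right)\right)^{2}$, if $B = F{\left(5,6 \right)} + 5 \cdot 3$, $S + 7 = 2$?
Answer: $1936$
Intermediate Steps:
$S = -5$ ($S = -7 + 2 = -5$)
$F{\left(n,D \right)} = -5 + D + n$ ($F{\left(n,D \right)} = \left(n + D\right) - 5 = \left(D + n\right) - 5 = -5 + D + n$)
$B = 21$ ($B = \left(-5 + 6 + 5\right) + 5 \cdot 3 = 6 + 15 = 21$)
$\left(-118 + \left(\left(9 + 44\right) + B\right)\right)^{2} = \left(-118 + \left(\left(9 + 44\right) + 21\right)\right)^{2} = \left(-118 + \left(53 + 21\right)\right)^{2} = \left(-118 + 74\right)^{2} = \left(-44\right)^{2} = 1936$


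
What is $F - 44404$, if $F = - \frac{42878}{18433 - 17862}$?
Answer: $- \frac{25397562}{571} \approx -44479.0$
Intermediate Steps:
$F = - \frac{42878}{571}$ ($F = - \frac{42878}{18433 - 17862} = - \frac{42878}{571} \approx -75.093$)
$F - 44404 = - \frac{42878}{571} - 44404 = - \frac{25397562}{571}$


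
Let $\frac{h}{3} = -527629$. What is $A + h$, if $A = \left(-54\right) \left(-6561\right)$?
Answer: $-1228593$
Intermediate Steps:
$h = -1582887$ ($h = 3 \left(-527629\right) = -1582887$)
$A = 354294$
$A + h = 354294 - 1582887 = -1228593$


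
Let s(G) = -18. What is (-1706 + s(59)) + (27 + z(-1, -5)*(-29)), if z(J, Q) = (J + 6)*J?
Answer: -1552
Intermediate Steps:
z(J, Q) = J*(6 + J) (z(J, Q) = (6 + J)*J = J*(6 + J))
(-1706 + s(59)) + (27 + z(-1, -5)*(-29)) = (-1706 - 18) + (27 - (6 - 1)*(-29)) = -1724 + (27 - 1*5*(-29)) = -1724 + (27 - 5*(-29)) = -1724 + (27 + 145) = -1724 + 172 = -1552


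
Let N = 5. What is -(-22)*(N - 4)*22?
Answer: 484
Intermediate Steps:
-(-22)*(N - 4)*22 = -(-22)*(5 - 4)*22 = -(-22)*22 = -11*(-2)*22 = 22*22 = 484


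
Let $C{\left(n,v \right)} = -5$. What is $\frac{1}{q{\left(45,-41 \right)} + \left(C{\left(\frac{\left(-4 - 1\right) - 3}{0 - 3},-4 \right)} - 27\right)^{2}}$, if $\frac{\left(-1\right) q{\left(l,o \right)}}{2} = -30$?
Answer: $\frac{1}{1084} \approx 0.00092251$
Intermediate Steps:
$q{\left(l,o \right)} = 60$ ($q{\left(l,o \right)} = \left(-2\right) \left(-30\right) = 60$)
$\frac{1}{q{\left(45,-41 \right)} + \left(C{\left(\frac{\left(-4 - 1\right) - 3}{0 - 3},-4 \right)} - 27\right)^{2}} = \frac{1}{60 + \left(-5 - 27\right)^{2}} = \frac{1}{60 + \left(-32\right)^{2}} = \frac{1}{60 + 1024} = \frac{1}{1084}$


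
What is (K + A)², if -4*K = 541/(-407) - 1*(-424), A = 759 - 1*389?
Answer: 185186490889/2650384 ≈ 69872.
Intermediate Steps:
A = 370 (A = 759 - 389 = 370)
K = -172027/1628 (K = -(541/(-407) - 1*(-424))/4 = -(541*(-1/407) + 424)/4 = -(-541/407 + 424)/4 = -¼*172027/407 = -172027/1628 ≈ -105.67)
(K + A)² = (-172027/1628 + 370)² = (430333/1628)² = 185186490889/2650384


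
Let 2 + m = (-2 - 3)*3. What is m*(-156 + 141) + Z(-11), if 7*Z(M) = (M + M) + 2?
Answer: 1765/7 ≈ 252.14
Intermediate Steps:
Z(M) = 2/7 + 2*M/7 (Z(M) = ((M + M) + 2)/7 = (2*M + 2)/7 = (2 + 2*M)/7 = 2/7 + 2*M/7)
m = -17 (m = -2 + (-2 - 3)*3 = -2 - 5*3 = -2 - 15 = -17)
m*(-156 + 141) + Z(-11) = -17*(-156 + 141) + (2/7 + (2/7)*(-11)) = -17*(-15) + (2/7 - 22/7) = 255 - 20/7 = 1765/7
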